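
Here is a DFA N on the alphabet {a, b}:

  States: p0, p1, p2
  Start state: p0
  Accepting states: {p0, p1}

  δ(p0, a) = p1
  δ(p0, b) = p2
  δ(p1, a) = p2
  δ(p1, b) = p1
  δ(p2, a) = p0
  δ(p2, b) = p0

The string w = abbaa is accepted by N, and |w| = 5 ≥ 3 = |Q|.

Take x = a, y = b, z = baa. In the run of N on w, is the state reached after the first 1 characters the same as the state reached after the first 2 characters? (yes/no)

yes

Run of N on the first 2 characters of w = a b:
  step 0: p0  (start)
  step 1: p1  (read a: p0→p1)
  step 2: p1  (read b: p1→p1)

After x (step 1): p1. After xy (step 2): p1.
They match, so y = b drives N around a cycle from p1 back to itself; pumping y any number of times keeps N in p1 before reading z, and xyⁱz ∈ L(N) for every i ≥ 0.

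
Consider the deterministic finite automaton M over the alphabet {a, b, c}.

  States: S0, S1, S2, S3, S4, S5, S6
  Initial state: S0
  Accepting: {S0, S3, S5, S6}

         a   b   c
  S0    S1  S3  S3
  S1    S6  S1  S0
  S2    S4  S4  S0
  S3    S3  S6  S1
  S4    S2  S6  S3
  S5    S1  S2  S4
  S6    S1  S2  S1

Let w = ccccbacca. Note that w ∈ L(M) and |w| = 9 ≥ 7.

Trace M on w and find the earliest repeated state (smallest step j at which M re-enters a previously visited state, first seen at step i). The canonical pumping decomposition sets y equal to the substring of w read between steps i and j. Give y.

Run of M on w = c c c c b a c c a:
  step 0: S0  (start)
  step 1: S3  (read c: S0→S3)
  step 2: S1  (read c: S3→S1)
  step 3: S0  (read c: S1→S0)   ← first repeat (S0 seen earlier)
  step 4: S3  (read c: S0→S3)
  step 5: S6  (read b: S3→S6)
  step 6: S1  (read a: S6→S1)
  step 7: S0  (read c: S1→S0)
  step 8: S3  (read c: S0→S3)
  step 9: S3  (read a: S3→S3)

So i = 0, j = 3, giving x = w[0:0] = ε, y = w[0:3] = ccc, z = w[3:9] = cbacca.
Check: |xy| = 3 ≤ 7 and |y| = 3 ≥ 1. Reading y takes M from S0 back to S0, so every xyⁱz is accepted.
The DFA has 7 states, so the proof of the pumping lemma guarantees a repeated state among the first 7+1 visited; the segment between the two visits is the pumpable y.

ccc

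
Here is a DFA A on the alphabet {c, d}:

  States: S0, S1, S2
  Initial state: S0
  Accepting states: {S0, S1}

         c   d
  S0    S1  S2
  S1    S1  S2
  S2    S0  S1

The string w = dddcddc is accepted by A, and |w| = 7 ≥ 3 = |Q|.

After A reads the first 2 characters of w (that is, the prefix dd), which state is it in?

S1

State sequence: S0 -d-> S2 -d-> S1

After reading 2 characters, A is in state S1.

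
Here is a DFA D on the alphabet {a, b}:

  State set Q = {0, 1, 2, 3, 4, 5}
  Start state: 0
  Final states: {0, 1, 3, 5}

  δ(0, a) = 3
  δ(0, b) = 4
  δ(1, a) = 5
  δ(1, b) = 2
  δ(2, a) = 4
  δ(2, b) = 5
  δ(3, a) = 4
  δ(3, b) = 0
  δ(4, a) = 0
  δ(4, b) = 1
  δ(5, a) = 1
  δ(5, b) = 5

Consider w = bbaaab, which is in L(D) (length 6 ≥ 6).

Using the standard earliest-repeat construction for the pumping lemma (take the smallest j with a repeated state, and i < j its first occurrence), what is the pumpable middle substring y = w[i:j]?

aa

State sequence: 0 -b-> 4 -b-> 1 -a-> 5 -a-> 1 -a-> 5 -b-> 5
First repeat at step 4: 1 was already visited.

So i = 2, j = 4, giving x = w[0:2] = bb, y = w[2:4] = aa, z = w[4:6] = ab.
Check: |xy| = 4 ≤ 6 and |y| = 2 ≥ 1. Reading y takes D from 1 back to 1, so every xyⁱz is accepted.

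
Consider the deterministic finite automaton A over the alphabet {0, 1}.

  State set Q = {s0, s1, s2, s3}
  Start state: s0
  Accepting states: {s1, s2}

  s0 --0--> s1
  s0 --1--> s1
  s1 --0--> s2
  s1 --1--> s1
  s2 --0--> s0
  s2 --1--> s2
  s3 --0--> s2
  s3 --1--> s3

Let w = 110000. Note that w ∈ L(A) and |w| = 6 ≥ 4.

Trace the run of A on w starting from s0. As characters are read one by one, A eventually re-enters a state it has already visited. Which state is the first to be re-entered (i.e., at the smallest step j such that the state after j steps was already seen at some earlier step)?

s1

Run of A on w = 1 1 0 0 0 0:
  step 0: s0  (start)
  step 1: s1  (read 1: s0→s1)
  step 2: s1  (read 1: s1→s1)   ← first repeat (s1 seen earlier)
  step 3: s2  (read 0: s1→s2)
  step 4: s0  (read 0: s2→s0)
  step 5: s1  (read 0: s0→s1)
  step 6: s2  (read 0: s1→s2)

The earliest repeat is at step j = 2: A is in s1, which it already visited at step i = 1.
Pumping length from the standard proof: p = 4 (the number of states). The repeated state found above gives |xy| = j ≤ 4 and |y| = j − i ≥ 1.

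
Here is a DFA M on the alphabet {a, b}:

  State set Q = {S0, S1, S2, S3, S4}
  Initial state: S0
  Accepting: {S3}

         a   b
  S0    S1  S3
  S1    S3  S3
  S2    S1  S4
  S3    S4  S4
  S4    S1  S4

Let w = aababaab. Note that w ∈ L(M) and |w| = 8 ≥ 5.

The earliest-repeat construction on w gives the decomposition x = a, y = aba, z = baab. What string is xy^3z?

aabaabaababaab

xy^3z = a·aba·aba·aba·baab = aabaabaababaab.
Reading y = aba takes M from S1 back to S1, so after x·y·y·y the machine is still in S1, and z then leads to the accepting state S3. Hence aabaabaababaab ∈ L(M).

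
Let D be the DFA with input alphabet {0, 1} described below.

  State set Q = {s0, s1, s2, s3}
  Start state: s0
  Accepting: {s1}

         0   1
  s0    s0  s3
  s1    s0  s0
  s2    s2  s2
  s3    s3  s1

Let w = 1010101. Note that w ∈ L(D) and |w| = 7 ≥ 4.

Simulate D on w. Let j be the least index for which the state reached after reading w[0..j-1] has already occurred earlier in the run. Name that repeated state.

s3

Run of D on w = 1 0 1 0 1 0 1:
  step 0: s0  (start)
  step 1: s3  (read 1: s0→s3)
  step 2: s3  (read 0: s3→s3)   ← first repeat (s3 seen earlier)
  step 3: s1  (read 1: s3→s1)
  step 4: s0  (read 0: s1→s0)
  step 5: s3  (read 1: s0→s3)
  step 6: s3  (read 0: s3→s3)
  step 7: s1  (read 1: s3→s1)

The earliest repeat is at step j = 2: D is in s3, which it already visited at step i = 1.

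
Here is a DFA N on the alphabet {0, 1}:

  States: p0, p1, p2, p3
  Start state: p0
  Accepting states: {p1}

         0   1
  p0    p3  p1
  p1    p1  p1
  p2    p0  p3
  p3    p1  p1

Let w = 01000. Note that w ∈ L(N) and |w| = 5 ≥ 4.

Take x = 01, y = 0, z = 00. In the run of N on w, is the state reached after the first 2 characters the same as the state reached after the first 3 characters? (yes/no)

State sequence: p0 -0-> p3 -1-> p1 -0-> p1

After x (step 2): p1. After xy (step 3): p1.
They match, so y = 0 drives N around a cycle from p1 back to itself; pumping y any number of times keeps N in p1 before reading z, and xyⁱz ∈ L(N) for every i ≥ 0.

yes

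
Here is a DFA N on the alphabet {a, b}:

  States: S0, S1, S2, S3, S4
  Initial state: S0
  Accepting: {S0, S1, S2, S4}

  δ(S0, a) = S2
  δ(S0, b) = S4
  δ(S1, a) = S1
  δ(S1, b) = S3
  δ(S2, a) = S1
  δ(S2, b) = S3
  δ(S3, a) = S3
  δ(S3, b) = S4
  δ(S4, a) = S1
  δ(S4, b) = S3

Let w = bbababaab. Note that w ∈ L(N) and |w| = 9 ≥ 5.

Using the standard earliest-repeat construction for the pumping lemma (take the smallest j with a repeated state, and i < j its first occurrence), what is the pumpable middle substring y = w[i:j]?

Run of N on w = b b a b a b a a b:
  step 0: S0  (start)
  step 1: S4  (read b: S0→S4)
  step 2: S3  (read b: S4→S3)
  step 3: S3  (read a: S3→S3)   ← first repeat (S3 seen earlier)
  step 4: S4  (read b: S3→S4)
  step 5: S1  (read a: S4→S1)
  step 6: S3  (read b: S1→S3)
  step 7: S3  (read a: S3→S3)
  step 8: S3  (read a: S3→S3)
  step 9: S4  (read b: S3→S4)

So i = 2, j = 3, giving x = w[0:2] = bb, y = w[2:3] = a, z = w[3:9] = babaab.
Check: |xy| = 3 ≤ 5 and |y| = 1 ≥ 1. Reading y takes N from S3 back to S3, so every xyⁱz is accepted.

a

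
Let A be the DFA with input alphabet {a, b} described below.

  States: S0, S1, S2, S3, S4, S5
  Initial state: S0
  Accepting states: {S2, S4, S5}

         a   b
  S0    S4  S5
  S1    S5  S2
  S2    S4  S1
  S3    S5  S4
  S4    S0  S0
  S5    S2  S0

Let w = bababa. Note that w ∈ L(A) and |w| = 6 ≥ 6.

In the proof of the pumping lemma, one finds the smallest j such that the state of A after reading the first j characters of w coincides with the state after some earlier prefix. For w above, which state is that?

State sequence: S0 -b-> S5 -a-> S2 -b-> S1 -a-> S5 -b-> S0 -a-> S4
First repeat at step 4: S5 was already visited.

The earliest repeat is at step j = 4: A is in S5, which it already visited at step i = 1.
Pumping length from the standard proof: p = 6 (the number of states). The repeated state found above gives |xy| = j ≤ 6 and |y| = j − i ≥ 1.

S5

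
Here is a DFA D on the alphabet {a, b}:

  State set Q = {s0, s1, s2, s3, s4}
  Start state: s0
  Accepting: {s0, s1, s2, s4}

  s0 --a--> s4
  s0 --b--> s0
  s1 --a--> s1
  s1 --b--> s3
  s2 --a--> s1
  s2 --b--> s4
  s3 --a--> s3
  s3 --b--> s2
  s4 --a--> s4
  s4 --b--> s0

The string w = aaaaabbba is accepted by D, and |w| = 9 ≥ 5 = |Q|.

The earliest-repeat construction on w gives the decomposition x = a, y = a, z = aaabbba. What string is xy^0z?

aaaabbba

xy⁰z = xz = a·aaabbba = aaaabbba.
Reading y = a takes D from s4 back to s4, so after x the machine is still in s4, and z then leads to the accepting state s4. Hence aaaabbba ∈ L(D).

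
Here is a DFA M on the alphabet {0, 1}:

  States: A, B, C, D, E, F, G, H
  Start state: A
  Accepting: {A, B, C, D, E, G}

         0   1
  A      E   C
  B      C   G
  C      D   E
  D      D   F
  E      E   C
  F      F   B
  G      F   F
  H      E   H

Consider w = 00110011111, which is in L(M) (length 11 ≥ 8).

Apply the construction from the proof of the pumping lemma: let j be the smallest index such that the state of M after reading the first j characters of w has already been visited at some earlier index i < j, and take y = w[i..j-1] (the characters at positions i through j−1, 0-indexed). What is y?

0

State sequence: A -0-> E -0-> E -1-> C -1-> E -0-> E -0-> E -1-> C -1-> E -1-> C -1-> E -1-> C
First repeat at step 2: E was already visited.

So i = 1, j = 2, giving x = w[0:1] = 0, y = w[1:2] = 0, z = w[2:11] = 110011111.
Check: |xy| = 2 ≤ 8 and |y| = 1 ≥ 1. Reading y takes M from E back to E, so every xyⁱz is accepted.
Pumping length from the standard proof: p = 8 (the number of states). The repeated state found above gives |xy| = j ≤ 8 and |y| = j − i ≥ 1.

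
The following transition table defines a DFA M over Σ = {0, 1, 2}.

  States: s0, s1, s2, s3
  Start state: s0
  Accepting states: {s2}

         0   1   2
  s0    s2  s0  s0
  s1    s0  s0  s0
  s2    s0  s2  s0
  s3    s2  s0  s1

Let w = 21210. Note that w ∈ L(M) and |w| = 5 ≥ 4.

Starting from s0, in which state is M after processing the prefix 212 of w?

s0

Run of M on the first 3 characters of w = 2 1 2:
  step 0: s0  (start)
  step 1: s0  (read 2: s0→s0)
  step 2: s0  (read 1: s0→s0)
  step 3: s0  (read 2: s0→s0)

After reading 3 characters, M is in state s0.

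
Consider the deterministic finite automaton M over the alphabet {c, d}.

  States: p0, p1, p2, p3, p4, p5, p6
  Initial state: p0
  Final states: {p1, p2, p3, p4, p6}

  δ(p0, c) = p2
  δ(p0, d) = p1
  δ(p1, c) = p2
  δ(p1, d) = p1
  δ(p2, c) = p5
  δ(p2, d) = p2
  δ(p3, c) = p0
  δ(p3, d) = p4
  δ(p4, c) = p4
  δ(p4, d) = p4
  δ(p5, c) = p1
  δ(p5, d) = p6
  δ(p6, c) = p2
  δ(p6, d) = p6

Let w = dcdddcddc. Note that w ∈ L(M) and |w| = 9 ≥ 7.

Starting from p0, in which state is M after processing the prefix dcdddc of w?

p5

Run of M on the first 6 characters of w = d c d d d c:
  step 0: p0  (start)
  step 1: p1  (read d: p0→p1)
  step 2: p2  (read c: p1→p2)
  step 3: p2  (read d: p2→p2)
  step 4: p2  (read d: p2→p2)
  step 5: p2  (read d: p2→p2)
  step 6: p5  (read c: p2→p5)

After reading 6 characters, M is in state p5.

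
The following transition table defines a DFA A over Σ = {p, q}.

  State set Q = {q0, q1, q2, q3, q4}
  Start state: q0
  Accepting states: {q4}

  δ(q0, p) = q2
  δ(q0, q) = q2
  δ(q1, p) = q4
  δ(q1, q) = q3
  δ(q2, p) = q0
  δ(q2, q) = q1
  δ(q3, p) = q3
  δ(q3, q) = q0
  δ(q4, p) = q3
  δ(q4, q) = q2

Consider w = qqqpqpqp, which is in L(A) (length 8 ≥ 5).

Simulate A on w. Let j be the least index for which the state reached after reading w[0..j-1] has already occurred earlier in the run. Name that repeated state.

Run of A on w = q q q p q p q p:
  step 0: q0  (start)
  step 1: q2  (read q: q0→q2)
  step 2: q1  (read q: q2→q1)
  step 3: q3  (read q: q1→q3)
  step 4: q3  (read p: q3→q3)   ← first repeat (q3 seen earlier)
  step 5: q0  (read q: q3→q0)
  step 6: q2  (read p: q0→q2)
  step 7: q1  (read q: q2→q1)
  step 8: q4  (read p: q1→q4)

The earliest repeat is at step j = 4: A is in q3, which it already visited at step i = 3.
Since A has 5 states, any run of length ≥ 5 visits 5+1 states, so by pigeonhole some state repeats within the first 5 steps — that repeat gives the pumpable loop.

q3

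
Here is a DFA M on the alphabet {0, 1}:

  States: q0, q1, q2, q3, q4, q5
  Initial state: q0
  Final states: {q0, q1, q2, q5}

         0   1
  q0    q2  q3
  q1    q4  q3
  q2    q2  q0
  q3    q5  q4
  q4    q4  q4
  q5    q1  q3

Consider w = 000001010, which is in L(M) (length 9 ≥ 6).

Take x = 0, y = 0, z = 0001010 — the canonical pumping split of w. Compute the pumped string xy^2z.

xy^2z = 0·0·0·0001010 = 0000001010.
Reading y = 0 takes M from q2 back to q2, so after x·y·y the machine is still in q2, and z then leads to the accepting state q2. Hence 0000001010 ∈ L(M).

0000001010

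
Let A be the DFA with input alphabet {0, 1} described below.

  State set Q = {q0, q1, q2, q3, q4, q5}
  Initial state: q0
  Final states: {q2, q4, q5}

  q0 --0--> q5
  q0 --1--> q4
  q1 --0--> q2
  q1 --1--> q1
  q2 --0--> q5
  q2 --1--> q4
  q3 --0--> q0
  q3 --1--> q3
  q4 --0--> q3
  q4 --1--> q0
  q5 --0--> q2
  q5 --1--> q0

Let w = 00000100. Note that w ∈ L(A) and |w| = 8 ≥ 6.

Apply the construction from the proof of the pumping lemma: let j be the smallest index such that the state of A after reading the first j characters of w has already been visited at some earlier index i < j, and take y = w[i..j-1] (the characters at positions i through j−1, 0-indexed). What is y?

00

Run of A on w = 0 0 0 0 0 1 0 0:
  step 0: q0  (start)
  step 1: q5  (read 0: q0→q5)
  step 2: q2  (read 0: q5→q2)
  step 3: q5  (read 0: q2→q5)   ← first repeat (q5 seen earlier)
  step 4: q2  (read 0: q5→q2)
  step 5: q5  (read 0: q2→q5)
  step 6: q0  (read 1: q5→q0)
  step 7: q5  (read 0: q0→q5)
  step 8: q2  (read 0: q5→q2)

So i = 1, j = 3, giving x = w[0:1] = 0, y = w[1:3] = 00, z = w[3:8] = 00100.
Check: |xy| = 3 ≤ 6 and |y| = 2 ≥ 1. Reading y takes A from q5 back to q5, so every xyⁱz is accepted.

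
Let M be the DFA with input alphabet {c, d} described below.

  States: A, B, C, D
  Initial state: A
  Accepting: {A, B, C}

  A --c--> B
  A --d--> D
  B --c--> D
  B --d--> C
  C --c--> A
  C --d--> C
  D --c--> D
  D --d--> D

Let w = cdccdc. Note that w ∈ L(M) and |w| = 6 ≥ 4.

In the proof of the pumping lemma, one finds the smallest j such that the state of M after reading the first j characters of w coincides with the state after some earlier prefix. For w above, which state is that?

State sequence: A -c-> B -d-> C -c-> A -c-> B -d-> C -c-> A
First repeat at step 3: A was already visited.

The earliest repeat is at step j = 3: M is in A, which it already visited at step i = 0.

A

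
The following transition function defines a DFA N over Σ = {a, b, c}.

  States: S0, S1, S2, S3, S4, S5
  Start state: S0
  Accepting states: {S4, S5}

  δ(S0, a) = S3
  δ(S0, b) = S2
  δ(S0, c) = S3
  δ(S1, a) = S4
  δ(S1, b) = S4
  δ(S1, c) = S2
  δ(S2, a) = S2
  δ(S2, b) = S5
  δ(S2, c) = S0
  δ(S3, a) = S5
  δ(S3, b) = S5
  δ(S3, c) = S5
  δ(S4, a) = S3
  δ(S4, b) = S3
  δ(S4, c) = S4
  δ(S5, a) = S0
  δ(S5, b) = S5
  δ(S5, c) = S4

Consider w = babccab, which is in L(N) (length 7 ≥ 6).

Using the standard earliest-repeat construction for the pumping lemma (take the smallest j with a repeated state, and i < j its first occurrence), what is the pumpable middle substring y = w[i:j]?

State sequence: S0 -b-> S2 -a-> S2 -b-> S5 -c-> S4 -c-> S4 -a-> S3 -b-> S5
First repeat at step 2: S2 was already visited.

So i = 1, j = 2, giving x = w[0:1] = b, y = w[1:2] = a, z = w[2:7] = bccab.
Check: |xy| = 2 ≤ 6 and |y| = 1 ≥ 1. Reading y takes N from S2 back to S2, so every xyⁱz is accepted.
The DFA has 6 states, so the proof of the pumping lemma guarantees a repeated state among the first 6+1 visited; the segment between the two visits is the pumpable y.

a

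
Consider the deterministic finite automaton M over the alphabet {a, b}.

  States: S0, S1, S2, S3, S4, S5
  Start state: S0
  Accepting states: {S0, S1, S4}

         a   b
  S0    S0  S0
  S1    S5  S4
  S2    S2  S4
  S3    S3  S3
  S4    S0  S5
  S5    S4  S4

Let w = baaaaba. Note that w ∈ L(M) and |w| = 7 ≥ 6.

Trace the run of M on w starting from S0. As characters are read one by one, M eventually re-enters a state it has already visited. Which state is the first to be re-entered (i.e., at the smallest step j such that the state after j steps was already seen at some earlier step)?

S0

Run of M on w = b a a a a b a:
  step 0: S0  (start)
  step 1: S0  (read b: S0→S0)   ← first repeat (S0 seen earlier)
  step 2: S0  (read a: S0→S0)
  step 3: S0  (read a: S0→S0)
  step 4: S0  (read a: S0→S0)
  step 5: S0  (read a: S0→S0)
  step 6: S0  (read b: S0→S0)
  step 7: S0  (read a: S0→S0)

The earliest repeat is at step j = 1: M is in S0, which it already visited at step i = 0.
Pumping length from the standard proof: p = 6 (the number of states). The repeated state found above gives |xy| = j ≤ 6 and |y| = j − i ≥ 1.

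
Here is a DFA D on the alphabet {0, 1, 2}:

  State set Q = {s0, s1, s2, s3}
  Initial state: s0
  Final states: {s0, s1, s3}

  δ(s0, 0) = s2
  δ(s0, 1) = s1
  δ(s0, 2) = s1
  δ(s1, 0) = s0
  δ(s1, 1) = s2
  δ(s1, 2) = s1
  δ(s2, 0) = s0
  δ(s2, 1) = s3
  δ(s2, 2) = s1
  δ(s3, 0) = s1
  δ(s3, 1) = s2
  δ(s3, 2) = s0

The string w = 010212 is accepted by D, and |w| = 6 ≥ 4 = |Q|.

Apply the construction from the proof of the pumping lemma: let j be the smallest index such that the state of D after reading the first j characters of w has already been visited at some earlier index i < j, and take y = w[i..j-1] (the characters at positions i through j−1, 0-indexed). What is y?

2

Run of D on w = 0 1 0 2 1 2:
  step 0: s0  (start)
  step 1: s2  (read 0: s0→s2)
  step 2: s3  (read 1: s2→s3)
  step 3: s1  (read 0: s3→s1)
  step 4: s1  (read 2: s1→s1)   ← first repeat (s1 seen earlier)
  step 5: s2  (read 1: s1→s2)
  step 6: s1  (read 2: s2→s1)

So i = 3, j = 4, giving x = w[0:3] = 010, y = w[3:4] = 2, z = w[4:6] = 12.
Check: |xy| = 4 ≤ 4 and |y| = 1 ≥ 1. Reading y takes D from s1 back to s1, so every xyⁱz is accepted.
With |Q| = 4, pigeonhole forces a state repeat no later than step 4; the substring read between the first and second visits to that state can be pumped.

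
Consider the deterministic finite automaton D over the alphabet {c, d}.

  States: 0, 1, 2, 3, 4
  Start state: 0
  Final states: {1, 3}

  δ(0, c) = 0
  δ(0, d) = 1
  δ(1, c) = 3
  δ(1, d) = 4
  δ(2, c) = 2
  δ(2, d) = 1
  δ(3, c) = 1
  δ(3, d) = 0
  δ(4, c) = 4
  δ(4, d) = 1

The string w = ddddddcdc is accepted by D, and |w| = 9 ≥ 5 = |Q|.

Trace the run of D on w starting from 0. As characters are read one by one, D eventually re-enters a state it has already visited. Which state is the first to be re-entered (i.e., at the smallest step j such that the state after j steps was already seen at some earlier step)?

1

Run of D on w = d d d d d d c d c:
  step 0: 0  (start)
  step 1: 1  (read d: 0→1)
  step 2: 4  (read d: 1→4)
  step 3: 1  (read d: 4→1)   ← first repeat (1 seen earlier)
  step 4: 4  (read d: 1→4)
  step 5: 1  (read d: 4→1)
  step 6: 4  (read d: 1→4)
  step 7: 4  (read c: 4→4)
  step 8: 1  (read d: 4→1)
  step 9: 3  (read c: 1→3)

The earliest repeat is at step j = 3: D is in 1, which it already visited at step i = 1.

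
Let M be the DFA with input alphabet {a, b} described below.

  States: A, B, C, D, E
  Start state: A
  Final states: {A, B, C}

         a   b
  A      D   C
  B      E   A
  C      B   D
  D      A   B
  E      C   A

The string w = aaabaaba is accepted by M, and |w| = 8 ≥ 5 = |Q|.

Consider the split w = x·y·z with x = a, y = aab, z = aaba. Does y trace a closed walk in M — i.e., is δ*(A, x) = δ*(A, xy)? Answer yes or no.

State sequence: A -a-> D -a-> A -a-> D -b-> B

After x (step 1): D. After xy (step 4): B.
They differ (D ≠ B), so y is not a cycle from the state after x; this split is not the one the pumping-lemma construction produces, and pumping y need not keep the string in L(M).

no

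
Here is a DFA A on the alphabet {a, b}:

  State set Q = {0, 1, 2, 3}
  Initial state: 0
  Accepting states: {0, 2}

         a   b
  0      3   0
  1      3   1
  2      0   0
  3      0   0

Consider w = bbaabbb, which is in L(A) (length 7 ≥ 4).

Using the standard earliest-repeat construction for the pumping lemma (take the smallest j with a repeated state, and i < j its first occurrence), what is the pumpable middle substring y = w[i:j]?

b

State sequence: 0 -b-> 0 -b-> 0 -a-> 3 -a-> 0 -b-> 0 -b-> 0 -b-> 0
First repeat at step 1: 0 was already visited.

So i = 0, j = 1, giving x = w[0:0] = ε, y = w[0:1] = b, z = w[1:7] = baabbb.
Check: |xy| = 1 ≤ 4 and |y| = 1 ≥ 1. Reading y takes A from 0 back to 0, so every xyⁱz is accepted.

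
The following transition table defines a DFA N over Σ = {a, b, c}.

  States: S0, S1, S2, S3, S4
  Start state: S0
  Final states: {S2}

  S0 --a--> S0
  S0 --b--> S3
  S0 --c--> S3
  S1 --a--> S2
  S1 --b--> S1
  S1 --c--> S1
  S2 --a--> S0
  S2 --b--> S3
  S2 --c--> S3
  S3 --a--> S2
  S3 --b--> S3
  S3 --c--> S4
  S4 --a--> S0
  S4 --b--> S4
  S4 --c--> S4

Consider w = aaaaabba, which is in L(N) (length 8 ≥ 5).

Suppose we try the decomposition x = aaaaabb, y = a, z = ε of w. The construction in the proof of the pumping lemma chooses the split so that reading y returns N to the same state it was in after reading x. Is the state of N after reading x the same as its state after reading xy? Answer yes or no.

State sequence: S0 -a-> S0 -a-> S0 -a-> S0 -a-> S0 -a-> S0 -b-> S3 -b-> S3 -a-> S2

After x (step 7): S3. After xy (step 8): S2.
They differ (S3 ≠ S2), so y is not a cycle from the state after x; this split is not the one the pumping-lemma construction produces, and pumping y need not keep the string in L(N).

no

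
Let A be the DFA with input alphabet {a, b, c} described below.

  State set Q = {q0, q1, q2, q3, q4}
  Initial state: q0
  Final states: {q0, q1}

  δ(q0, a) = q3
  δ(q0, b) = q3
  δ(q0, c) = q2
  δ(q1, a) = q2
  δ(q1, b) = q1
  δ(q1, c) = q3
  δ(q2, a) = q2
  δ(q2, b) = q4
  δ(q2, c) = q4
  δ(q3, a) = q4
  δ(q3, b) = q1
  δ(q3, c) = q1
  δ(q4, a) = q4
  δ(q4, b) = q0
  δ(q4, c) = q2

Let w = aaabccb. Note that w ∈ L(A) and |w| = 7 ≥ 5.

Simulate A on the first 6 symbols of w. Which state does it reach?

q4

Run of A on the first 6 characters of w = a a a b c c:
  step 0: q0  (start)
  step 1: q3  (read a: q0→q3)
  step 2: q4  (read a: q3→q4)
  step 3: q4  (read a: q4→q4)
  step 4: q0  (read b: q4→q0)
  step 5: q2  (read c: q0→q2)
  step 6: q4  (read c: q2→q4)

After reading 6 characters, A is in state q4.
(This kind of state-tracing is the core of the pumping-lemma construction: with 5 states, pigeonhole forces a repeat within the first 5 steps.)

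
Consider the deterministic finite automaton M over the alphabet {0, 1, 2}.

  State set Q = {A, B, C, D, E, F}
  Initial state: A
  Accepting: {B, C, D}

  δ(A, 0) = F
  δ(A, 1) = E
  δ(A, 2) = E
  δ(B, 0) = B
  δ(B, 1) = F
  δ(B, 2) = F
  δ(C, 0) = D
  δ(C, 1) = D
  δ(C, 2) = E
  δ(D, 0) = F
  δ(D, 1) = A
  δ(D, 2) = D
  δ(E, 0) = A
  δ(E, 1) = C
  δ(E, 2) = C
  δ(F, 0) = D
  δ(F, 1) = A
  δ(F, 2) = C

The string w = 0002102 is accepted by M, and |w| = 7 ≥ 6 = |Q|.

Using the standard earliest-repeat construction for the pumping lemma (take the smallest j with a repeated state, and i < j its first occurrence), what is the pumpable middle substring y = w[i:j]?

Run of M on w = 0 0 0 2 1 0 2:
  step 0: A  (start)
  step 1: F  (read 0: A→F)
  step 2: D  (read 0: F→D)
  step 3: F  (read 0: D→F)   ← first repeat (F seen earlier)
  step 4: C  (read 2: F→C)
  step 5: D  (read 1: C→D)
  step 6: F  (read 0: D→F)
  step 7: C  (read 2: F→C)

So i = 1, j = 3, giving x = w[0:1] = 0, y = w[1:3] = 00, z = w[3:7] = 2102.
Check: |xy| = 3 ≤ 6 and |y| = 2 ≥ 1. Reading y takes M from F back to F, so every xyⁱz is accepted.
The DFA has 6 states, so the proof of the pumping lemma guarantees a repeated state among the first 6+1 visited; the segment between the two visits is the pumpable y.

00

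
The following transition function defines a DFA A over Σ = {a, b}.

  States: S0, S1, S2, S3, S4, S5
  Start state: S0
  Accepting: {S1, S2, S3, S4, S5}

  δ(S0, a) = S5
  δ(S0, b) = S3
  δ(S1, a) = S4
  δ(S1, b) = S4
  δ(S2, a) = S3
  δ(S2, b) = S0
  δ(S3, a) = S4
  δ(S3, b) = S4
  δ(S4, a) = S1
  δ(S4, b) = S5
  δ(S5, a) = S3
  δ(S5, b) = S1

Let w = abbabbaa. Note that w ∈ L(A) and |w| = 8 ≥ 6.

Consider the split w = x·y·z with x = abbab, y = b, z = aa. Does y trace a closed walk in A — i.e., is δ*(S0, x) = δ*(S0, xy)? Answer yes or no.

no

State sequence: S0 -a-> S5 -b-> S1 -b-> S4 -a-> S1 -b-> S4 -b-> S5

After x (step 5): S4. After xy (step 6): S5.
They differ (S4 ≠ S5), so y is not a cycle from the state after x; this split is not the one the pumping-lemma construction produces, and pumping y need not keep the string in L(A).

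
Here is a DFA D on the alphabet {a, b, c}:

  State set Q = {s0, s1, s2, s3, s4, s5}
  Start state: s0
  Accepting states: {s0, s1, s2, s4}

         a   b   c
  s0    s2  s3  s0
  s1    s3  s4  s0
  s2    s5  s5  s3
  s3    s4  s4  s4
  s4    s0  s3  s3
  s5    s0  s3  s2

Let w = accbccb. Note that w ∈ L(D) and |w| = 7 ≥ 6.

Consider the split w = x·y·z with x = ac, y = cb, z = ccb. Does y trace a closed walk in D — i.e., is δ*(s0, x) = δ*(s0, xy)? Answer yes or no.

yes

State sequence: s0 -a-> s2 -c-> s3 -c-> s4 -b-> s3

After x (step 2): s3. After xy (step 4): s3.
They match, so y = cb drives D around a cycle from s3 back to itself; pumping y any number of times keeps D in s3 before reading z, and xyⁱz ∈ L(D) for every i ≥ 0.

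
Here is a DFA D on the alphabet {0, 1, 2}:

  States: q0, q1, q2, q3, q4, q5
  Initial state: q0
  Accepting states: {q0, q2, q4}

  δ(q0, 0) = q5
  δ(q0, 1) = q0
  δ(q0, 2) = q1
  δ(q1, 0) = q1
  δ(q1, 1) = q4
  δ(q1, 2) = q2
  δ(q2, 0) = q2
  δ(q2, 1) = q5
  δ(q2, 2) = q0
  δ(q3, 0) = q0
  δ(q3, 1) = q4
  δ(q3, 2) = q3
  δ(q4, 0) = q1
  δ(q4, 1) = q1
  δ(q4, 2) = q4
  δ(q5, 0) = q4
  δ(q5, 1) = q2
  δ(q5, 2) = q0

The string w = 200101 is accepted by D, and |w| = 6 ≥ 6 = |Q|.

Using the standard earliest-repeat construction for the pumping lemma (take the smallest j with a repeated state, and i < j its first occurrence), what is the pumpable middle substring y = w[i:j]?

State sequence: q0 -2-> q1 -0-> q1 -0-> q1 -1-> q4 -0-> q1 -1-> q4
First repeat at step 2: q1 was already visited.

So i = 1, j = 2, giving x = w[0:1] = 2, y = w[1:2] = 0, z = w[2:6] = 0101.
Check: |xy| = 2 ≤ 6 and |y| = 1 ≥ 1. Reading y takes D from q1 back to q1, so every xyⁱz is accepted.

0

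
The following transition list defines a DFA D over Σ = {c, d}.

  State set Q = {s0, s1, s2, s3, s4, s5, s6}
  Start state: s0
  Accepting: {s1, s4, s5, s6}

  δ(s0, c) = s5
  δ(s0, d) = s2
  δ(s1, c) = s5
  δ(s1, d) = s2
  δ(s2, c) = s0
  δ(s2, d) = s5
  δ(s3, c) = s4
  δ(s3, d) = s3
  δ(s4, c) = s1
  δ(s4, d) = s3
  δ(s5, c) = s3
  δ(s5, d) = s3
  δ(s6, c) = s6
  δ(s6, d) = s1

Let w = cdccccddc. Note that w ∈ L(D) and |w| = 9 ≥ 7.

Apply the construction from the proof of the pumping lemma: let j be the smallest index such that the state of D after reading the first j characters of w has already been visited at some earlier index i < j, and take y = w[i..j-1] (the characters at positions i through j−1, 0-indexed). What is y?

State sequence: s0 -c-> s5 -d-> s3 -c-> s4 -c-> s1 -c-> s5 -c-> s3 -d-> s3 -d-> s3 -c-> s4
First repeat at step 5: s5 was already visited.

So i = 1, j = 5, giving x = w[0:1] = c, y = w[1:5] = dccc, z = w[5:9] = cddc.
Check: |xy| = 5 ≤ 7 and |y| = 4 ≥ 1. Reading y takes D from s5 back to s5, so every xyⁱz is accepted.

dccc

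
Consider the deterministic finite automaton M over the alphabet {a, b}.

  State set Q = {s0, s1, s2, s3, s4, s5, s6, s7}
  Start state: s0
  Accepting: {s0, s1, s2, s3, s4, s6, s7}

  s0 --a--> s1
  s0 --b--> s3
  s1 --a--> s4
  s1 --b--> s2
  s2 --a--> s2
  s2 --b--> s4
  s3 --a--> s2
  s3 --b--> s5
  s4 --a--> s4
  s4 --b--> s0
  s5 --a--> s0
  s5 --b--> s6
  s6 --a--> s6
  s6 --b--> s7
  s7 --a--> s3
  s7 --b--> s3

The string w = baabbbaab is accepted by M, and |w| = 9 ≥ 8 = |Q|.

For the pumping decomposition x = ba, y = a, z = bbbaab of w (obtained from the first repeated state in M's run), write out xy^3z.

xy^3z = ba·a·a·a·bbbaab = baaaabbbaab.
Reading y = a takes M from s2 back to s2, so after x·y·y·y the machine is still in s2, and z then leads to the accepting state s4. Hence baaaabbbaab ∈ L(M).

baaaabbbaab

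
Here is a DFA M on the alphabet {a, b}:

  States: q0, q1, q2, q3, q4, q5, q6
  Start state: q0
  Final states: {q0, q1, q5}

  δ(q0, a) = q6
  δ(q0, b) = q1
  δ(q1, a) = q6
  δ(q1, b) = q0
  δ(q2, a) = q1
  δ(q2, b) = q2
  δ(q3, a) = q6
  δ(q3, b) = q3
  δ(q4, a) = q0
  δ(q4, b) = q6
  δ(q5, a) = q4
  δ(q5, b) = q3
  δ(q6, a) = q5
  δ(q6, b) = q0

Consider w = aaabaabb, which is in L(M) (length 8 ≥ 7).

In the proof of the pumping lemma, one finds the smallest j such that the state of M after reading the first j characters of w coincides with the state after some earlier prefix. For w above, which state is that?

q6

Run of M on w = a a a b a a b b:
  step 0: q0  (start)
  step 1: q6  (read a: q0→q6)
  step 2: q5  (read a: q6→q5)
  step 3: q4  (read a: q5→q4)
  step 4: q6  (read b: q4→q6)   ← first repeat (q6 seen earlier)
  step 5: q5  (read a: q6→q5)
  step 6: q4  (read a: q5→q4)
  step 7: q6  (read b: q4→q6)
  step 8: q0  (read b: q6→q0)

The earliest repeat is at step j = 4: M is in q6, which it already visited at step i = 1.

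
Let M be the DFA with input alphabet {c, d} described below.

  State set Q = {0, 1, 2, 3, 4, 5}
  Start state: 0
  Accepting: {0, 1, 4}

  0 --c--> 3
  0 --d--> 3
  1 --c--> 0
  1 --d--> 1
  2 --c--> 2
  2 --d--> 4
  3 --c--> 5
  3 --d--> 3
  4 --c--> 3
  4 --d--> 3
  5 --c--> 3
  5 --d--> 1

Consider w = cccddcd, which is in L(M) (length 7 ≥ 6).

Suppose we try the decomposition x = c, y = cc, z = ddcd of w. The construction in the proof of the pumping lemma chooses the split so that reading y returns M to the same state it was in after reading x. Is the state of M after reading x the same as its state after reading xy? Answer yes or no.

Run of M on the first 3 characters of w = c c c:
  step 0: 0  (start)
  step 1: 3  (read c: 0→3)
  step 2: 5  (read c: 3→5)
  step 3: 3  (read c: 5→3)

After x (step 1): 3. After xy (step 3): 3.
They match, so y = cc drives M around a cycle from 3 back to itself; pumping y any number of times keeps M in 3 before reading z, and xyⁱz ∈ L(M) for every i ≥ 0.

yes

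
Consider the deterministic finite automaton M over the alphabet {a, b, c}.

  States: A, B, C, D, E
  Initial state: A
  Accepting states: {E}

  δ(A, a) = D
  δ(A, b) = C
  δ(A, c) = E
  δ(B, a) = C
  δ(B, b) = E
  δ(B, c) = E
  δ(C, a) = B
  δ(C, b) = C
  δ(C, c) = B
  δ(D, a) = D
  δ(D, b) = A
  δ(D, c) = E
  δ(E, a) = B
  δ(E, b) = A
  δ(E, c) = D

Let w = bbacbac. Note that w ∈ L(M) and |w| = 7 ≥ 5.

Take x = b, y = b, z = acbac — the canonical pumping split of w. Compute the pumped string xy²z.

bbbacbac

xy^2z = b·b·b·acbac = bbbacbac.
Reading y = b takes M from C back to C, so after x·y·y the machine is still in C, and z then leads to the accepting state E. Hence bbbacbac ∈ L(M).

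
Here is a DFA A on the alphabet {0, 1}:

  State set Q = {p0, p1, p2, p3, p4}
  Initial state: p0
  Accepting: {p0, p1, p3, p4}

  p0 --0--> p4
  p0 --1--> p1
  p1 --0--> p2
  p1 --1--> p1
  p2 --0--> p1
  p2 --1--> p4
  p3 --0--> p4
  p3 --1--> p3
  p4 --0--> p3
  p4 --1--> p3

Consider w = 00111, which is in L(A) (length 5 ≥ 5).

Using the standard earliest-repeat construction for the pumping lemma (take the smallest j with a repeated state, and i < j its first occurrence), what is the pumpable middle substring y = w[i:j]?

State sequence: p0 -0-> p4 -0-> p3 -1-> p3 -1-> p3 -1-> p3
First repeat at step 3: p3 was already visited.

So i = 2, j = 3, giving x = w[0:2] = 00, y = w[2:3] = 1, z = w[3:5] = 11.
Check: |xy| = 3 ≤ 5 and |y| = 1 ≥ 1. Reading y takes A from p3 back to p3, so every xyⁱz is accepted.
With |Q| = 5, pigeonhole forces a state repeat no later than step 5; the substring read between the first and second visits to that state can be pumped.

1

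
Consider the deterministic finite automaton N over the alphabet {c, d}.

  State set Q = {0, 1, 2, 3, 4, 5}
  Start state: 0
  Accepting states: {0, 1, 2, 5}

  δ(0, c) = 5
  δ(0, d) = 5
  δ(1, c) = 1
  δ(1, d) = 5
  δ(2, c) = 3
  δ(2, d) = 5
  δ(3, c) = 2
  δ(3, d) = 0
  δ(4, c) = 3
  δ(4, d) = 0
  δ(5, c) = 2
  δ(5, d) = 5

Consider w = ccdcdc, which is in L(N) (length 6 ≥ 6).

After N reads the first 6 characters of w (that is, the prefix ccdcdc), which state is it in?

2

State sequence: 0 -c-> 5 -c-> 2 -d-> 5 -c-> 2 -d-> 5 -c-> 2

After reading 6 characters, N is in state 2.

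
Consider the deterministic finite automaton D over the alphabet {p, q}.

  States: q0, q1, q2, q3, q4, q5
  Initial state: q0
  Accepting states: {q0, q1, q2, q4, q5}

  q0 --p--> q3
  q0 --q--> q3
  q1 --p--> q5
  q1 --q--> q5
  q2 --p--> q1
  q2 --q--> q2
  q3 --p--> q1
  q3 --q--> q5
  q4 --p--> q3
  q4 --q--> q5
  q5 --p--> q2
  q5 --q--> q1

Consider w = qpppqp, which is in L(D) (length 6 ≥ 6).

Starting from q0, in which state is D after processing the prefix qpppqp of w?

q1

Run of D on the first 6 characters of w = q p p p q p:
  step 0: q0  (start)
  step 1: q3  (read q: q0→q3)
  step 2: q1  (read p: q3→q1)
  step 3: q5  (read p: q1→q5)
  step 4: q2  (read p: q5→q2)
  step 5: q2  (read q: q2→q2)
  step 6: q1  (read p: q2→q1)

After reading 6 characters, D is in state q1.
(This kind of state-tracing is the core of the pumping-lemma construction: with 6 states, pigeonhole forces a repeat within the first 6 steps.)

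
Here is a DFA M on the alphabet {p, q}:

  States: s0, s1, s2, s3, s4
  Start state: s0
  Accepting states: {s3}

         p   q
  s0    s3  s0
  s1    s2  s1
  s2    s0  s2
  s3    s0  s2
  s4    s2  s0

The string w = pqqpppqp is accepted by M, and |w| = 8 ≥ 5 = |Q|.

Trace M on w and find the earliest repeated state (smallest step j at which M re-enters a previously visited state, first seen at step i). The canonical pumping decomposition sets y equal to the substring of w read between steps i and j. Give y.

Run of M on w = p q q p p p q p:
  step 0: s0  (start)
  step 1: s3  (read p: s0→s3)
  step 2: s2  (read q: s3→s2)
  step 3: s2  (read q: s2→s2)   ← first repeat (s2 seen earlier)
  step 4: s0  (read p: s2→s0)
  step 5: s3  (read p: s0→s3)
  step 6: s0  (read p: s3→s0)
  step 7: s0  (read q: s0→s0)
  step 8: s3  (read p: s0→s3)

So i = 2, j = 3, giving x = w[0:2] = pq, y = w[2:3] = q, z = w[3:8] = pppqp.
Check: |xy| = 3 ≤ 5 and |y| = 1 ≥ 1. Reading y takes M from s2 back to s2, so every xyⁱz is accepted.

q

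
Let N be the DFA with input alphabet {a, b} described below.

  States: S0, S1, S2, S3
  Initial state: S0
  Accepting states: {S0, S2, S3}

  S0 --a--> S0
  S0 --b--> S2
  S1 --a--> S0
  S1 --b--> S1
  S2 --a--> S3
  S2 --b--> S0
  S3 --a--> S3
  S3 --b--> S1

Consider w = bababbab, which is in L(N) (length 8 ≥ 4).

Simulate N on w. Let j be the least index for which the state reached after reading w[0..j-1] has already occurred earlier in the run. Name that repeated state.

Run of N on w = b a b a b b a b:
  step 0: S0  (start)
  step 1: S2  (read b: S0→S2)
  step 2: S3  (read a: S2→S3)
  step 3: S1  (read b: S3→S1)
  step 4: S0  (read a: S1→S0)   ← first repeat (S0 seen earlier)
  step 5: S2  (read b: S0→S2)
  step 6: S0  (read b: S2→S0)
  step 7: S0  (read a: S0→S0)
  step 8: S2  (read b: S0→S2)

The earliest repeat is at step j = 4: N is in S0, which it already visited at step i = 0.

S0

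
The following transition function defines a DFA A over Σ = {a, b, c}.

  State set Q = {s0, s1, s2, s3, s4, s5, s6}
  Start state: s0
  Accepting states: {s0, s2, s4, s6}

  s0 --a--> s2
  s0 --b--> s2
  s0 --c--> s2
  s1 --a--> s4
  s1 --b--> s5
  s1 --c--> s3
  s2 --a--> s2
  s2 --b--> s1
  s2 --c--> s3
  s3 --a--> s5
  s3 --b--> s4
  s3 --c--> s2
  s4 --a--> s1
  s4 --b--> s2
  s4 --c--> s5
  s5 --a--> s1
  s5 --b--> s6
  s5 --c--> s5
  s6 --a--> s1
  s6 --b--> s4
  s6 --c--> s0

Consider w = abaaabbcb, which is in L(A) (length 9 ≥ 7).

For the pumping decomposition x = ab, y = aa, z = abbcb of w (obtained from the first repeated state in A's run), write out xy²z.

xy^2z = ab·aa·aa·abbcb = abaaaaabbcb.
Reading y = aa takes A from s1 back to s1, so after x·y·y the machine is still in s1, and z then leads to the accepting state s4. Hence abaaaaabbcb ∈ L(A).

abaaaaabbcb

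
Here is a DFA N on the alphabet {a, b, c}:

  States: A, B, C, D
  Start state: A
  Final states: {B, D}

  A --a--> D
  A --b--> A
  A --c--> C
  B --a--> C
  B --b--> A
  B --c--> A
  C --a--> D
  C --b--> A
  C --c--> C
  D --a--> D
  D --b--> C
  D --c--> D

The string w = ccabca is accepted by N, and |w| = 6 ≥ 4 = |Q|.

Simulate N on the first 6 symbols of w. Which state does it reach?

State sequence: A -c-> C -c-> C -a-> D -b-> C -c-> C -a-> D

After reading 6 characters, N is in state D.

D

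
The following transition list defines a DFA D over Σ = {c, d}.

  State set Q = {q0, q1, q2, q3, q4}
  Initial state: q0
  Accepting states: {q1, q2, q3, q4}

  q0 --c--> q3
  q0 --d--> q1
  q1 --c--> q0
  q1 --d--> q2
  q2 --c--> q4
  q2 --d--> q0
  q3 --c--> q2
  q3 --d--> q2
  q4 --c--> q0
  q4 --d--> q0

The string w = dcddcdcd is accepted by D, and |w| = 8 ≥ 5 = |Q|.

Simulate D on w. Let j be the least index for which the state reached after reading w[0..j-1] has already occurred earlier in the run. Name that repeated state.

State sequence: q0 -d-> q1 -c-> q0 -d-> q1 -d-> q2 -c-> q4 -d-> q0 -c-> q3 -d-> q2
First repeat at step 2: q0 was already visited.

The earliest repeat is at step j = 2: D is in q0, which it already visited at step i = 0.

q0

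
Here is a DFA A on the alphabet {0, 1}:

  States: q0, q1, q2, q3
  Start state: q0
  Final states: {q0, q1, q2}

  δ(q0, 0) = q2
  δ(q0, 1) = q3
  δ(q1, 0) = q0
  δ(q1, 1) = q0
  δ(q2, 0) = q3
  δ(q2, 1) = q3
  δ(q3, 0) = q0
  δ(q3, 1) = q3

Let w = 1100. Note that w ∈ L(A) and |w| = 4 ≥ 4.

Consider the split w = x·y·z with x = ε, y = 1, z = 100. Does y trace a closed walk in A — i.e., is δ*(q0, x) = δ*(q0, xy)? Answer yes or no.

no

State sequence: q0 -1-> q3

After x (step 0): q0. After xy (step 1): q3.
They differ (q0 ≠ q3), so y is not a cycle from the state after x; this split is not the one the pumping-lemma construction produces, and pumping y need not keep the string in L(A).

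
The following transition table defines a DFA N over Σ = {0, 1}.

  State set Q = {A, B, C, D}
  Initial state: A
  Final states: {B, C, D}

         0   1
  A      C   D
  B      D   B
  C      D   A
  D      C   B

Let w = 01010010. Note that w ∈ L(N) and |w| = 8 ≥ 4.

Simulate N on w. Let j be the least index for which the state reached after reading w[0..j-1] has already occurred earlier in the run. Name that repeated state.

Run of N on w = 0 1 0 1 0 0 1 0:
  step 0: A  (start)
  step 1: C  (read 0: A→C)
  step 2: A  (read 1: C→A)   ← first repeat (A seen earlier)
  step 3: C  (read 0: A→C)
  step 4: A  (read 1: C→A)
  step 5: C  (read 0: A→C)
  step 6: D  (read 0: C→D)
  step 7: B  (read 1: D→B)
  step 8: D  (read 0: B→D)

The earliest repeat is at step j = 2: N is in A, which it already visited at step i = 0.
Since N has 4 states, any run of length ≥ 4 visits 4+1 states, so by pigeonhole some state repeats within the first 4 steps — that repeat gives the pumpable loop.

A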